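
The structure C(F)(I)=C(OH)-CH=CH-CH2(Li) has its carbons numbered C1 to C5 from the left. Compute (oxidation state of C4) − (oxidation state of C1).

C4: 3C, 1H → 0 − 1 = -1
C1: 2C, 1F, 1I → 0 + 1 + 1 = +2
Difference: -1 − (+2) = -3.

-3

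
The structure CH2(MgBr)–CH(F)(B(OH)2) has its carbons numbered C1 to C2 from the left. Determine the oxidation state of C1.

C1 has one bond to C (0), one bond to Mg (-1), one bond to H (-1), one bond to H (-1).
Oxidation state = 0 − 1 − 1 − 1 = -3.

-3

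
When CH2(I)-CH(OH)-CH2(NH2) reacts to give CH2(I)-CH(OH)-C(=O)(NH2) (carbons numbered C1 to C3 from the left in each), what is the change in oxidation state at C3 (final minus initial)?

Before: C3 has 1 bond to C, 2 bonds to H, 1 bond to N → oxidation state -1.
After: C3 has 1 bond to C, 2 bonds to O, 1 bond to N → oxidation state +3.
Δ = +3 − (-1) = +4, so this is an oxidation at C3.

+4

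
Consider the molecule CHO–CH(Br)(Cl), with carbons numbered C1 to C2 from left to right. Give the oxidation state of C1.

C1 has one bond to C (0), one bond to H (-1), a double bond to O (2×+1 = +2).
Oxidation state = 0 − 1 + 2 = +1.

+1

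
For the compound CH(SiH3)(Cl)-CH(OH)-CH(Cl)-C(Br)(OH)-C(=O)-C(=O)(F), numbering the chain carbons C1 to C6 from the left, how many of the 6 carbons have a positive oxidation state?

3

Bonds to more-electronegative neighbours contribute +1 each, bonds to H or metals contribute −1 each, and C–C bonds contribute 0. Tallying each carbon:
C1: 1C, 1H, 1Cl, 1Si → 0 − 1 + 1 − 1 = -1
C2: 2C, 1H, 1O → 0 − 1 + 1 = 0
C3: 2C, 1H, 1Cl → 0 − 1 + 1 = 0
C4: 2C, 1O, 1Br → 0 + 1 + 1 = +2
C5: 2C, 2O → 0 + 2 = +2
C6: 1C, 2O, 1F → 0 + 2 + 1 = +3
3 carbons (C4, C5, C6) meet the condition.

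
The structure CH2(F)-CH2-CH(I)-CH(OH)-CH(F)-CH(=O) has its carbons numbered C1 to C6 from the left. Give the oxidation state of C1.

Count +1 for every bond to an atom more electronegative than carbon and −1 for every bond to one less electronegative; C–C bonds are 0.
C1 has one bond to C (0), one bond to F (+1), one bond to H (-1), one bond to H (-1).
Oxidation state = 0 + 1 − 1 − 1 = -1.

-1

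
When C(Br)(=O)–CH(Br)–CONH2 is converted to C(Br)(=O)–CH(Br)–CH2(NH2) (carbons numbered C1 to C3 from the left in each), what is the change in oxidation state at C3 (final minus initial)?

-4

Before: C3 has 1 bond to C, 2 bonds to O, 1 bond to N → oxidation state +3.
After: C3 has 1 bond to C, 2 bonds to H, 1 bond to N → oxidation state -1.
Δ = -1 − (+3) = -4, so this is a reduction at C3.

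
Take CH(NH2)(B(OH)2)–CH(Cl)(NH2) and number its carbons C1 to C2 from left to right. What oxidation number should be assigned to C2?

Assign +1 per bond to O/N/halogen, −1 per bond to H or an electropositive element, and 0 per bond to carbon.
C2 has one bond to C (0), one bond to Cl (+1), one bond to N (+1), one bond to H (-1).
Oxidation state = 0 + 1 + 1 − 1 = +1.

+1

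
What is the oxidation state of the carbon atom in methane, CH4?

Each bond to a more electronegative atom (O, N, halogen) counts +1, each bond to a less electronegative atom (H, metal, B, Si) counts −1, and each C–C bond counts 0.
The carbon has one bond to H (-1), one bond to H (-1), one bond to H (-1), one bond to H (-1).
Oxidation state = -1 − 1 − 1 − 1 = -4.

-4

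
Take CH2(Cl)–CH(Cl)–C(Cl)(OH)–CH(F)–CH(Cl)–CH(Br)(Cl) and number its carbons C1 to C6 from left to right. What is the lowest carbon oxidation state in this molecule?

-1

Bonds to more-electronegative neighbours contribute +1 each, bonds to H or metals contribute −1 each, and C–C bonds contribute 0. Tallying each carbon:
C1: 1C, 2H, 1Cl → 0 − 2 + 1 = -1
C2: 2C, 1H, 1Cl → 0 − 1 + 1 = 0
C3: 2C, 1O, 1Cl → 0 + 1 + 1 = +2
C4: 2C, 1H, 1F → 0 − 1 + 1 = 0
C5: 2C, 1H, 1Cl → 0 − 1 + 1 = 0
C6: 1C, 1H, 1Cl, 1Br → 0 − 1 + 1 + 1 = +1
The lowest value is -1.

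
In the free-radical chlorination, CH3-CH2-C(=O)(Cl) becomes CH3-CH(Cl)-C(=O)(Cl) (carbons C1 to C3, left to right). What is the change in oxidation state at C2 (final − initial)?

+2

Before: C2 has 2 bonds to C, 2 bonds to H → oxidation state -2.
After: C2 has 2 bonds to C, 1 bond to H, 1 bond to Cl → oxidation state 0.
Δ = 0 − (-2) = +2, so this is an oxidation at C2.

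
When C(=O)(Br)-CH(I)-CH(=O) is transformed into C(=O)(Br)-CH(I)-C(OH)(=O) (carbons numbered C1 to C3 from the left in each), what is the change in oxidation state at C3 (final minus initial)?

Before: C3 has 1 bond to C, 1 bond to H, 2 bonds to O → oxidation state +1.
After: C3 has 1 bond to C, 3 bonds to O → oxidation state +3.
Δ = +3 − (+1) = +2, so this is an oxidation at C3.

+2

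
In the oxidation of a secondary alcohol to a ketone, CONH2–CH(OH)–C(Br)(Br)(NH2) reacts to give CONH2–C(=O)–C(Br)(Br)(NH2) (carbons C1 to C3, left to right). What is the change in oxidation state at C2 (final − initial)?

Before: C2 has 2 bonds to C, 1 bond to H, 1 bond to O → oxidation state 0.
After: C2 has 2 bonds to C, 2 bonds to O → oxidation state +2.
Δ = +2 − (0) = +2, so this is an oxidation at C2.

+2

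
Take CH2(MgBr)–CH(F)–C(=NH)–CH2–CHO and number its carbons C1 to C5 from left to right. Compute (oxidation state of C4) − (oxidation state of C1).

C4: 2C, 2H → 0 − 2 = -2
C1: 1C, 2H, 1Mg → 0 − 2 − 1 = -3
Difference: -2 − (-3) = +1.

+1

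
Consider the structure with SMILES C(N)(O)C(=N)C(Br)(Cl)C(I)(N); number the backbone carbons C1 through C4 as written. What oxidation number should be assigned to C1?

C1 has one bond to C (0), one bond to N (+1), one bond to O (+1), one bond to H (-1).
Oxidation state = 0 + 1 + 1 − 1 = +1.

+1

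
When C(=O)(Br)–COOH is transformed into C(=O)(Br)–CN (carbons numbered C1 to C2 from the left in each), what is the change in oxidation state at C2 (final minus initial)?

0

Before: C2 has 1 bond to C, 3 bonds to O → oxidation state +3.
After: C2 has 1 bond to C, 3 bonds to N → oxidation state +3.
Δ = +3 − (+3) = 0, so no net redox change at C2.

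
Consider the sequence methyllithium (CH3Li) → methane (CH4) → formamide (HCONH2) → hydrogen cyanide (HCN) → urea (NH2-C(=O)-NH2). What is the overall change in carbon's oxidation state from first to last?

Carbon oxidation states along the series — methyllithium: -4, methane: -4, formamide: +2, hydrogen cyanide: +2, urea: +4.
Net change = +4 − (-4) = +8.

+8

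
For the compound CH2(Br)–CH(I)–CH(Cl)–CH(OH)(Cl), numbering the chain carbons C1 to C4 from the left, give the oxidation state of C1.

-1

C1 has one bond to C (0), one bond to H (-1), one bond to Br (+1), one bond to H (-1).
Oxidation state = 0 − 1 + 1 − 1 = -1.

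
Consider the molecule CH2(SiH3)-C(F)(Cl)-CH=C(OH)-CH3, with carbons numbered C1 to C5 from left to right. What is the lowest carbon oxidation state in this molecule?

-3

Tallying each carbon's bonds:
C1: 1C, 2H, 1Si → 0 − 2 − 1 = -3
C2: 2C, 1F, 1Cl → 0 + 1 + 1 = +2
C3: 3C, 1H → 0 − 1 = -1
C4: 3C, 1O → 0 + 1 = +1
C5: 1C, 3H → 0 − 3 = -3
The lowest value is -3.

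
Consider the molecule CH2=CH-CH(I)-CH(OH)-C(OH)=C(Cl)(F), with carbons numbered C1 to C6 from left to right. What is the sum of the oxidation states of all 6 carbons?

Tallying each carbon's bonds:
C1: 2C, 2H → 0 − 2 = -2
C2: 3C, 1H → 0 − 1 = -1
C3: 2C, 1H, 1I → 0 − 1 + 1 = 0
C4: 2C, 1H, 1O → 0 − 1 + 1 = 0
C5: 3C, 1O → 0 + 1 = +1
C6: 2C, 1F, 1Cl → 0 + 1 + 1 = +2
Sum = -2 − 1 + 0 + 0 + 1 + 2 = 0.

0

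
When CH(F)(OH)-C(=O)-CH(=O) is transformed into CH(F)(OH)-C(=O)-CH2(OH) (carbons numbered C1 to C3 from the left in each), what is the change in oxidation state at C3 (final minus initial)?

Before: C3 has 1 bond to C, 1 bond to H, 2 bonds to O → oxidation state +1.
After: C3 has 1 bond to C, 2 bonds to H, 1 bond to O → oxidation state -1.
Δ = -1 − (+1) = -2, so this is a reduction at C3.

-2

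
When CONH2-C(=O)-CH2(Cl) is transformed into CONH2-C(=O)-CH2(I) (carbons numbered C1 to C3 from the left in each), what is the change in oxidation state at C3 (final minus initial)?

0

Before: C3 has 1 bond to C, 2 bonds to H, 1 bond to Cl → oxidation state -1.
After: C3 has 1 bond to C, 2 bonds to H, 1 bond to I → oxidation state -1.
Δ = -1 − (-1) = 0, so no net redox change at C3.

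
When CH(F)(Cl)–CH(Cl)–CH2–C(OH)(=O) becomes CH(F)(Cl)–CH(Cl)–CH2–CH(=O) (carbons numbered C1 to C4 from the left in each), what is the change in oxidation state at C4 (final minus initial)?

-2

Before: C4 has 1 bond to C, 3 bonds to O → oxidation state +3.
After: C4 has 1 bond to C, 1 bond to H, 2 bonds to O → oxidation state +1.
Δ = +1 − (+3) = -2, so this is a reduction at C4.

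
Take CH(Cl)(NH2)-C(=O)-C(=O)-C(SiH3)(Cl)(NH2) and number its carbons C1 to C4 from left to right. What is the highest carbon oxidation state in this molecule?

+2

Each bond to a more electronegative atom (O, N, halogen) counts +1, each bond to a less electronegative atom (H, metal, B, Si) counts −1, and each C–C bond counts 0. Tallying each carbon:
C1: 1C, 1H, 1N, 1Cl → 0 − 1 + 1 + 1 = +1
C2: 2C, 2O → 0 + 2 = +2
C3: 2C, 2O → 0 + 2 = +2
C4: 1C, 1N, 1Cl, 1Si → 0 + 1 + 1 − 1 = +1
The highest value is +2.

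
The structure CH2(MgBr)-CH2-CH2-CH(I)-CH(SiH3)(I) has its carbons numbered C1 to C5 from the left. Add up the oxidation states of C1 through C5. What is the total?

-8

Tallying each carbon's bonds:
C1: 1C, 2H, 1Mg → 0 − 2 − 1 = -3
C2: 2C, 2H → 0 − 2 = -2
C3: 2C, 2H → 0 − 2 = -2
C4: 2C, 1H, 1I → 0 − 1 + 1 = 0
C5: 1C, 1H, 1I, 1Si → 0 − 1 + 1 − 1 = -1
Sum = -3 − 2 − 2 + 0 − 1 = -8.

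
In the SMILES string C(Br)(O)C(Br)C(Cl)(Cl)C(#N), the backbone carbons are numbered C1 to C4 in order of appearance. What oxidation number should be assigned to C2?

C2 has one bond to C (0), one bond to C (0), one bond to Br (+1), one bond to H (-1).
Oxidation state = 0 + 0 + 1 − 1 = 0.

0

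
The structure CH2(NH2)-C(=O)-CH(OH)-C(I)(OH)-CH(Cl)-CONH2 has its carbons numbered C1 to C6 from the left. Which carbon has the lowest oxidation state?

Bonds to more-electronegative neighbours contribute +1 each, bonds to H or metals contribute −1 each, and C–C bonds contribute 0. Tallying each carbon:
C1: 1C, 2H, 1N → 0 − 2 + 1 = -1
C2: 2C, 2O → 0 + 2 = +2
C3: 2C, 1H, 1O → 0 − 1 + 1 = 0
C4: 2C, 1O, 1I → 0 + 1 + 1 = +2
C5: 2C, 1H, 1Cl → 0 − 1 + 1 = 0
C6: 1C, 2O, 1N → 0 + 2 + 1 = +3
The most reduced carbon is C1 at -1.

C1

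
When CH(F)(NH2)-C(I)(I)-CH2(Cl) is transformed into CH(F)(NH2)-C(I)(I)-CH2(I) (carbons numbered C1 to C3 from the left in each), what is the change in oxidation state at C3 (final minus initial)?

0

Before: C3 has 1 bond to C, 2 bonds to H, 1 bond to Cl → oxidation state -1.
After: C3 has 1 bond to C, 2 bonds to H, 1 bond to I → oxidation state -1.
Δ = -1 − (-1) = 0, so no net redox change at C3.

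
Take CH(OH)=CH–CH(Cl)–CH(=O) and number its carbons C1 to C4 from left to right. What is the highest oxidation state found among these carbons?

+1

Tallying each carbon's bonds:
C1: 2C, 1H, 1O → 0 − 1 + 1 = 0
C2: 3C, 1H → 0 − 1 = -1
C3: 2C, 1H, 1Cl → 0 − 1 + 1 = 0
C4: 1C, 1H, 2O → 0 − 1 + 2 = +1
The highest value is +1.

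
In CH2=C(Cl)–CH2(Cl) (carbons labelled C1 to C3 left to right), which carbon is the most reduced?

C1

Tallying each carbon's bonds:
C1: 2C, 2H → 0 − 2 = -2
C2: 3C, 1Cl → 0 + 1 = +1
C3: 1C, 2H, 1Cl → 0 − 2 + 1 = -1
The most reduced carbon is C1 at -2.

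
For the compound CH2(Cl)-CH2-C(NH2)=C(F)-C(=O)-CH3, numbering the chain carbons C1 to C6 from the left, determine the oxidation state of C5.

C5 has one bond to C (0), one bond to C (0), a double bond to O (2×+1 = +2).
Oxidation state = 0 + 0 + 2 = +2.

+2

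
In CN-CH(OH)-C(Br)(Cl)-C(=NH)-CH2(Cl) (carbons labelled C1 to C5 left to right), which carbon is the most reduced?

C5

Assign +1 per bond to O/N/halogen, −1 per bond to H or an electropositive element, and 0 per bond to carbon. Tallying each carbon:
C1: 1C, 3N → 0 + 3 = +3
C2: 2C, 1H, 1O → 0 − 1 + 1 = 0
C3: 2C, 1Cl, 1Br → 0 + 1 + 1 = +2
C4: 2C, 2N → 0 + 2 = +2
C5: 1C, 2H, 1Cl → 0 − 2 + 1 = -1
The most reduced carbon is C5 at -1.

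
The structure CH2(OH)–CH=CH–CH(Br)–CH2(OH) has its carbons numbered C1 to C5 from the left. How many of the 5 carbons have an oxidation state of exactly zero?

1

Tallying each carbon's bonds:
C1: 1C, 2H, 1O → 0 − 2 + 1 = -1
C2: 3C, 1H → 0 − 1 = -1
C3: 3C, 1H → 0 − 1 = -1
C4: 2C, 1H, 1Br → 0 − 1 + 1 = 0
C5: 1C, 2H, 1O → 0 − 2 + 1 = -1
1 carbon (C4) meets the condition.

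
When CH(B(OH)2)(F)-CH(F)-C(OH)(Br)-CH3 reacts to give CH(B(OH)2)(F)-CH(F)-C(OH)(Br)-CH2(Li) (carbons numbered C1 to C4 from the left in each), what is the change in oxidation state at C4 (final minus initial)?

Before: C4 has 1 bond to C, 3 bonds to H → oxidation state -3.
After: C4 has 1 bond to C, 2 bonds to H, 1 bond to Li → oxidation state -3.
Δ = -3 − (-3) = 0, so no net redox change at C4.

0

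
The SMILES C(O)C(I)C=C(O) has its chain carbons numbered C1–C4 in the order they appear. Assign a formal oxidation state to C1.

Bonds to more-electronegative neighbours contribute +1 each, bonds to H or metals contribute −1 each, and C–C bonds contribute 0.
C1 has one bond to C (0), one bond to O (+1), one bond to H (-1), one bond to H (-1).
Oxidation state = 0 + 1 − 1 − 1 = -1.

-1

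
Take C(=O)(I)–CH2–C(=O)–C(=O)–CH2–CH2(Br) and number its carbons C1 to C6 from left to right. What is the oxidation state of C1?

C1 has one bond to C (0), a double bond to O (2×+1 = +2), one bond to I (+1).
Oxidation state = 0 + 2 + 1 = +3.

+3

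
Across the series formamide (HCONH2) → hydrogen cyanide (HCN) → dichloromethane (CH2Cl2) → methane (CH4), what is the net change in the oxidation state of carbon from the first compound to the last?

-6

Carbon oxidation states along the series — formamide: +2, hydrogen cyanide: +2, dichloromethane: 0, methane: -4.
Net change = -4 − (+2) = -6.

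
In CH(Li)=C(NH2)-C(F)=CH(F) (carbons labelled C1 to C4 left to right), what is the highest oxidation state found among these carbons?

Tallying each carbon's bonds:
C1: 2C, 1H, 1Li → 0 − 1 − 1 = -2
C2: 3C, 1N → 0 + 1 = +1
C3: 3C, 1F → 0 + 1 = +1
C4: 2C, 1H, 1F → 0 − 1 + 1 = 0
The highest value is +1.

+1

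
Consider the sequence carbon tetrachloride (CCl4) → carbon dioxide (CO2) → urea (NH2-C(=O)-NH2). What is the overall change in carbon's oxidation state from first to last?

Carbon oxidation states along the series — carbon tetrachloride: +4, carbon dioxide: +4, urea: +4.
Net change = +4 − (+4) = 0.

0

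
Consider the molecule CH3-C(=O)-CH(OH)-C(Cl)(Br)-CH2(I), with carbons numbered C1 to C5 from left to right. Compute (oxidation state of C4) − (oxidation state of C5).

+3

C4: 2C, 1Cl, 1Br → 0 + 1 + 1 = +2
C5: 1C, 2H, 1I → 0 − 2 + 1 = -1
Difference: +2 − (-1) = +3.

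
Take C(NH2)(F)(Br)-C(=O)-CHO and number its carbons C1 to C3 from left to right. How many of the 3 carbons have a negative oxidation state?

0

Assign +1 per bond to O/N/halogen, −1 per bond to H or an electropositive element, and 0 per bond to carbon. Tallying each carbon:
C1: 1C, 1N, 1F, 1Br → 0 + 1 + 1 + 1 = +3
C2: 2C, 2O → 0 + 2 = +2
C3: 1C, 1H, 2O → 0 − 1 + 2 = +1
0 carbons meet the condition.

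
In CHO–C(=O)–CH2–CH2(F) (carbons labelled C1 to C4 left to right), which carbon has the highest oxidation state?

Tallying each carbon's bonds:
C1: 1C, 1H, 2O → 0 − 1 + 2 = +1
C2: 2C, 2O → 0 + 2 = +2
C3: 2C, 2H → 0 − 2 = -2
C4: 1C, 2H, 1F → 0 − 2 + 1 = -1
The most oxidised carbon is C2 at +2.

C2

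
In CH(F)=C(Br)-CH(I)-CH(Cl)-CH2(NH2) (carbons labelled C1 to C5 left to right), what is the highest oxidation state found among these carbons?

+1

Tallying each carbon's bonds:
C1: 2C, 1H, 1F → 0 − 1 + 1 = 0
C2: 3C, 1Br → 0 + 1 = +1
C3: 2C, 1H, 1I → 0 − 1 + 1 = 0
C4: 2C, 1H, 1Cl → 0 − 1 + 1 = 0
C5: 1C, 2H, 1N → 0 − 2 + 1 = -1
The highest value is +1.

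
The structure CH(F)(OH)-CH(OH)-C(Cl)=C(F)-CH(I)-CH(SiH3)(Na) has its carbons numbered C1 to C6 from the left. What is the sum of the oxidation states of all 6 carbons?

0

Bonds to more-electronegative neighbours contribute +1 each, bonds to H or metals contribute −1 each, and C–C bonds contribute 0. Tallying each carbon:
C1: 1C, 1H, 1O, 1F → 0 − 1 + 1 + 1 = +1
C2: 2C, 1H, 1O → 0 − 1 + 1 = 0
C3: 3C, 1Cl → 0 + 1 = +1
C4: 3C, 1F → 0 + 1 = +1
C5: 2C, 1H, 1I → 0 − 1 + 1 = 0
C6: 1C, 1H, 1Na, 1Si → 0 − 1 − 1 − 1 = -3
Sum = +1 + 0 + 1 + 1 + 0 − 3 = 0.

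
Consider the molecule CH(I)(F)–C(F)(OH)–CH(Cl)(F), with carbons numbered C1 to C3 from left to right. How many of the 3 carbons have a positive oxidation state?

3

Tallying each carbon's bonds:
C1: 1C, 1H, 1F, 1I → 0 − 1 + 1 + 1 = +1
C2: 2C, 1O, 1F → 0 + 1 + 1 = +2
C3: 1C, 1H, 1F, 1Cl → 0 − 1 + 1 + 1 = +1
3 carbons (C1, C2, C3) meet the condition.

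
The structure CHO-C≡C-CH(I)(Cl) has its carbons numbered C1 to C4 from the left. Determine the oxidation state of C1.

Each bond to a more electronegative atom (O, N, halogen) counts +1, each bond to a less electronegative atom (H, metal, B, Si) counts −1, and each C–C bond counts 0.
C1 has one bond to C (0), a double bond to O (2×+1 = +2), one bond to H (-1).
Oxidation state = 0 + 2 − 1 = +1.

+1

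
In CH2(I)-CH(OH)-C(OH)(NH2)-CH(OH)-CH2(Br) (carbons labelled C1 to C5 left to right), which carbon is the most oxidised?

Each bond to a more electronegative atom (O, N, halogen) counts +1, each bond to a less electronegative atom (H, metal, B, Si) counts −1, and each C–C bond counts 0. Tallying each carbon:
C1: 1C, 2H, 1I → 0 − 2 + 1 = -1
C2: 2C, 1H, 1O → 0 − 1 + 1 = 0
C3: 2C, 1O, 1N → 0 + 1 + 1 = +2
C4: 2C, 1H, 1O → 0 − 1 + 1 = 0
C5: 1C, 2H, 1Br → 0 − 2 + 1 = -1
The most oxidised carbon is C3 at +2.

C3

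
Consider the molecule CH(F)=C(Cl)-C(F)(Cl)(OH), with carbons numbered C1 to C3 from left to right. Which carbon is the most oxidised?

C3

Bonds to more-electronegative neighbours contribute +1 each, bonds to H or metals contribute −1 each, and C–C bonds contribute 0. Tallying each carbon:
C1: 2C, 1H, 1F → 0 − 1 + 1 = 0
C2: 3C, 1Cl → 0 + 1 = +1
C3: 1C, 1O, 1F, 1Cl → 0 + 1 + 1 + 1 = +3
The most oxidised carbon is C3 at +3.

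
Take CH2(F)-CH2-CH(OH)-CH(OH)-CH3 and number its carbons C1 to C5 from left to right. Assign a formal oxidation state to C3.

C3 has one bond to C (0), one bond to C (0), one bond to O (+1), one bond to H (-1).
Oxidation state = 0 + 0 + 1 − 1 = 0.

0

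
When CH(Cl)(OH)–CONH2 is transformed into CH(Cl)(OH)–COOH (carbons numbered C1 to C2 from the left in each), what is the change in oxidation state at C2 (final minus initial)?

Before: C2 has 1 bond to C, 2 bonds to O, 1 bond to N → oxidation state +3.
After: C2 has 1 bond to C, 3 bonds to O → oxidation state +3.
Δ = +3 − (+3) = 0, so no net redox change at C2.

0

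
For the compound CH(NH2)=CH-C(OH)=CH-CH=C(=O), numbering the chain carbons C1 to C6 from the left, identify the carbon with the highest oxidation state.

Tallying each carbon's bonds:
C1: 2C, 1H, 1N → 0 − 1 + 1 = 0
C2: 3C, 1H → 0 − 1 = -1
C3: 3C, 1O → 0 + 1 = +1
C4: 3C, 1H → 0 − 1 = -1
C5: 3C, 1H → 0 − 1 = -1
C6: 2C, 2O → 0 + 2 = +2
The most oxidised carbon is C6 at +2.

C6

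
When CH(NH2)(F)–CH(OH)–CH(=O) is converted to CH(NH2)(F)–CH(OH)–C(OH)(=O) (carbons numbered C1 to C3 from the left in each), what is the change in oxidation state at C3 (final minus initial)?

Before: C3 has 1 bond to C, 1 bond to H, 2 bonds to O → oxidation state +1.
After: C3 has 1 bond to C, 3 bonds to O → oxidation state +3.
Δ = +3 − (+1) = +2, so this is an oxidation at C3.

+2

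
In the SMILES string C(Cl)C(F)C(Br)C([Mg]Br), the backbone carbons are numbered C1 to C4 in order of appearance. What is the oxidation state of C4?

-3

Each bond to a more electronegative atom (O, N, halogen) counts +1, each bond to a less electronegative atom (H, metal, B, Si) counts −1, and each C–C bond counts 0.
C4 has one bond to C (0), one bond to Mg (-1), one bond to H (-1), one bond to H (-1).
Oxidation state = 0 − 1 − 1 − 1 = -3.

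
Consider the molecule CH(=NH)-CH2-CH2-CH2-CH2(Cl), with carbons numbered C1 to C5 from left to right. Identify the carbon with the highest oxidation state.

C1

Tallying each carbon's bonds:
C1: 1C, 1H, 2N → 0 − 1 + 2 = +1
C2: 2C, 2H → 0 − 2 = -2
C3: 2C, 2H → 0 − 2 = -2
C4: 2C, 2H → 0 − 2 = -2
C5: 1C, 2H, 1Cl → 0 − 2 + 1 = -1
The most oxidised carbon is C1 at +1.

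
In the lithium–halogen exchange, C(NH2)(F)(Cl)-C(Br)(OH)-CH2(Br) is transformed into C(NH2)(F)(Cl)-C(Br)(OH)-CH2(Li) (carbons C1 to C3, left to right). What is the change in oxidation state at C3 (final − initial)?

Before: C3 has 1 bond to C, 2 bonds to H, 1 bond to Br → oxidation state -1.
After: C3 has 1 bond to C, 2 bonds to H, 1 bond to Li → oxidation state -3.
Δ = -3 − (-1) = -2, so this is a reduction at C3.

-2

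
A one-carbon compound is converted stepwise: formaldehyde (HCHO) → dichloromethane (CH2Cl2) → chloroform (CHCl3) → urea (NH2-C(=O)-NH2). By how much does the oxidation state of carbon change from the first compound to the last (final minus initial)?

+4

Carbon oxidation states along the series — formaldehyde: 0, dichloromethane: 0, chloroform: +2, urea: +4.
Net change = +4 − (0) = +4.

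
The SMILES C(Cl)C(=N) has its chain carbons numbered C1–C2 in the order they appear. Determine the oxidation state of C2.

+1

Bonds to more-electronegative neighbours contribute +1 each, bonds to H or metals contribute −1 each, and C–C bonds contribute 0.
C2 has one bond to C (0), one bond to H (-1), a double bond to N (2×+1 = +2).
Oxidation state = 0 − 1 + 2 = +1.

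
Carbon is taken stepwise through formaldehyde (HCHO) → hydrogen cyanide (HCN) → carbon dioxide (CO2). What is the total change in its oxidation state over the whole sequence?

+4

Carbon oxidation states along the series — formaldehyde: 0, hydrogen cyanide: +2, carbon dioxide: +4.
Net change = +4 − (0) = +4.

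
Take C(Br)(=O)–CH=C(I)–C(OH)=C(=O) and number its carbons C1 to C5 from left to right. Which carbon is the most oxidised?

Tallying each carbon's bonds:
C1: 1C, 2O, 1Br → 0 + 2 + 1 = +3
C2: 3C, 1H → 0 − 1 = -1
C3: 3C, 1I → 0 + 1 = +1
C4: 3C, 1O → 0 + 1 = +1
C5: 2C, 2O → 0 + 2 = +2
The most oxidised carbon is C1 at +3.

C1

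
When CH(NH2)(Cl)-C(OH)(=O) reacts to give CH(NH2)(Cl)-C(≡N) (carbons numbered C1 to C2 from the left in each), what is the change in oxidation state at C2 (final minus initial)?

Before: C2 has 1 bond to C, 3 bonds to O → oxidation state +3.
After: C2 has 1 bond to C, 3 bonds to N → oxidation state +3.
Δ = +3 − (+3) = 0, so no net redox change at C2.

0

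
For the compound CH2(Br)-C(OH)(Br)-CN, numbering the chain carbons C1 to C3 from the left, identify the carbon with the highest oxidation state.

Tallying each carbon's bonds:
C1: 1C, 2H, 1Br → 0 − 2 + 1 = -1
C2: 2C, 1O, 1Br → 0 + 1 + 1 = +2
C3: 1C, 3N → 0 + 3 = +3
The most oxidised carbon is C3 at +3.

C3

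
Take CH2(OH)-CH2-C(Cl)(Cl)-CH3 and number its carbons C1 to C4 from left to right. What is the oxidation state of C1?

-1

Each bond to a more electronegative atom (O, N, halogen) counts +1, each bond to a less electronegative atom (H, metal, B, Si) counts −1, and each C–C bond counts 0.
C1 has one bond to C (0), one bond to H (-1), one bond to H (-1), one bond to O (+1).
Oxidation state = 0 − 1 − 1 + 1 = -1.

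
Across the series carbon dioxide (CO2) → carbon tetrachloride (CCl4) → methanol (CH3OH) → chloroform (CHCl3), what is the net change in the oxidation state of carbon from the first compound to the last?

Carbon oxidation states along the series — carbon dioxide: +4, carbon tetrachloride: +4, methanol: -2, chloroform: +2.
Net change = +2 − (+4) = -2.

-2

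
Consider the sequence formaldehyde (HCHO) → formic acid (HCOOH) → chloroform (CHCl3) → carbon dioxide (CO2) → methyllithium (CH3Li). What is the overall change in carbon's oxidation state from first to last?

Carbon oxidation states along the series — formaldehyde: 0, formic acid: +2, chloroform: +2, carbon dioxide: +4, methyllithium: -4.
Net change = -4 − (0) = -4.

-4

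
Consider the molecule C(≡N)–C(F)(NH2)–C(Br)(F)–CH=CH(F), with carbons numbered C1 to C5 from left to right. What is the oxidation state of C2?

Count +1 for every bond to an atom more electronegative than carbon and −1 for every bond to one less electronegative; C–C bonds are 0.
C2 has one bond to C (0), one bond to C (0), one bond to F (+1), one bond to N (+1).
Oxidation state = 0 + 0 + 1 + 1 = +2.

+2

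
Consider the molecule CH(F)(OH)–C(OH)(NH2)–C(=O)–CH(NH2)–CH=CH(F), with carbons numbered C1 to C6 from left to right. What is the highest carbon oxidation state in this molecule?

Tallying each carbon's bonds:
C1: 1C, 1H, 1O, 1F → 0 − 1 + 1 + 1 = +1
C2: 2C, 1O, 1N → 0 + 1 + 1 = +2
C3: 2C, 2O → 0 + 2 = +2
C4: 2C, 1H, 1N → 0 − 1 + 1 = 0
C5: 3C, 1H → 0 − 1 = -1
C6: 2C, 1H, 1F → 0 − 1 + 1 = 0
The highest value is +2.

+2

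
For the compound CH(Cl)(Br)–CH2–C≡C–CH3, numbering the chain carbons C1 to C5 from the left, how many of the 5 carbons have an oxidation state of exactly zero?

2

Tallying each carbon's bonds:
C1: 1C, 1H, 1Cl, 1Br → 0 − 1 + 1 + 1 = +1
C2: 2C, 2H → 0 − 2 = -2
C3: 4C → 0 = 0
C4: 4C → 0 = 0
C5: 1C, 3H → 0 − 3 = -3
2 carbons (C3, C4) meet the condition.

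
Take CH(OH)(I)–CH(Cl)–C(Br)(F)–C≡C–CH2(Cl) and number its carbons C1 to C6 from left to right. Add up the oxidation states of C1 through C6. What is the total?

Bonds to more-electronegative neighbours contribute +1 each, bonds to H or metals contribute −1 each, and C–C bonds contribute 0. Tallying each carbon:
C1: 1C, 1H, 1O, 1I → 0 − 1 + 1 + 1 = +1
C2: 2C, 1H, 1Cl → 0 − 1 + 1 = 0
C3: 2C, 1F, 1Br → 0 + 1 + 1 = +2
C4: 4C → 0 = 0
C5: 4C → 0 = 0
C6: 1C, 2H, 1Cl → 0 − 2 + 1 = -1
Sum = +1 + 0 + 2 + 0 + 0 − 1 = +2.

+2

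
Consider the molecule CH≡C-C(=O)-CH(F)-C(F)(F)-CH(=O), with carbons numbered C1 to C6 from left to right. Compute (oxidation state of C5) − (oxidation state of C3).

C5: 2C, 2F → 0 + 2 = +2
C3: 2C, 2O → 0 + 2 = +2
Difference: +2 − (+2) = 0.

0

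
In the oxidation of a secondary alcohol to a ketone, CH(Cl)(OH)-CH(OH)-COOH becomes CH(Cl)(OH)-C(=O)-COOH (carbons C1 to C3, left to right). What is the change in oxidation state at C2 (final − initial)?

Before: C2 has 2 bonds to C, 1 bond to H, 1 bond to O → oxidation state 0.
After: C2 has 2 bonds to C, 2 bonds to O → oxidation state +2.
Δ = +2 − (0) = +2, so this is an oxidation at C2.

+2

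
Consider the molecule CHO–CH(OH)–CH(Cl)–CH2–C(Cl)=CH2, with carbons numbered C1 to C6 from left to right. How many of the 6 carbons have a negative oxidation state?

Tallying each carbon's bonds:
C1: 1C, 1H, 2O → 0 − 1 + 2 = +1
C2: 2C, 1H, 1O → 0 − 1 + 1 = 0
C3: 2C, 1H, 1Cl → 0 − 1 + 1 = 0
C4: 2C, 2H → 0 − 2 = -2
C5: 3C, 1Cl → 0 + 1 = +1
C6: 2C, 2H → 0 − 2 = -2
2 carbons (C4, C6) meet the condition.

2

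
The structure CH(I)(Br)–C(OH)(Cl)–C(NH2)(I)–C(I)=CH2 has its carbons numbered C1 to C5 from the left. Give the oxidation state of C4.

Each bond to a more electronegative atom (O, N, halogen) counts +1, each bond to a less electronegative atom (H, metal, B, Si) counts −1, and each C–C bond counts 0.
C4 has one bond to C (0), a double bond to C (2×0 = 0), one bond to I (+1).
Oxidation state = 0 + 0 + 1 = +1.

+1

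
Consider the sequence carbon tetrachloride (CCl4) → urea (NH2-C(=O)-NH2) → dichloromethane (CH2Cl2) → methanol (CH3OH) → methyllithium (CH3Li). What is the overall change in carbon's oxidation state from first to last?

-8

Carbon oxidation states along the series — carbon tetrachloride: +4, urea: +4, dichloromethane: 0, methanol: -2, methyllithium: -4.
Net change = -4 − (+4) = -8.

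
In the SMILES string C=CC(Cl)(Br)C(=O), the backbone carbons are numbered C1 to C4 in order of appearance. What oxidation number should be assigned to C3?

+2

Count +1 for every bond to an atom more electronegative than carbon and −1 for every bond to one less electronegative; C–C bonds are 0.
C3 has one bond to C (0), one bond to C (0), one bond to Cl (+1), one bond to Br (+1).
Oxidation state = 0 + 0 + 1 + 1 = +2.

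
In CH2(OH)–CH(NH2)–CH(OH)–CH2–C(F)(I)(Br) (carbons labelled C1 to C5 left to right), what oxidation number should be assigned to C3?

Bonds to more-electronegative neighbours contribute +1 each, bonds to H or metals contribute −1 each, and C–C bonds contribute 0.
C3 has one bond to C (0), one bond to C (0), one bond to O (+1), one bond to H (-1).
Oxidation state = 0 + 0 + 1 − 1 = 0.

0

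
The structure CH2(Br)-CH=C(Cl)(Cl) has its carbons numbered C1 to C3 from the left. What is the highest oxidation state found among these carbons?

+2

Tallying each carbon's bonds:
C1: 1C, 2H, 1Br → 0 − 2 + 1 = -1
C2: 3C, 1H → 0 − 1 = -1
C3: 2C, 2Cl → 0 + 2 = +2
The highest value is +2.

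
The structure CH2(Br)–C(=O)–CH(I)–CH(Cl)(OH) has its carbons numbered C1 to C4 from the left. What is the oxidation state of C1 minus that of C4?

-2

C1: 1C, 2H, 1Br → 0 − 2 + 1 = -1
C4: 1C, 1H, 1O, 1Cl → 0 − 1 + 1 + 1 = +1
Difference: -1 − (+1) = -2.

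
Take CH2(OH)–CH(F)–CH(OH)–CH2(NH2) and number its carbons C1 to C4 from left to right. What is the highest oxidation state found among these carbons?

0

Tallying each carbon's bonds:
C1: 1C, 2H, 1O → 0 − 2 + 1 = -1
C2: 2C, 1H, 1F → 0 − 1 + 1 = 0
C3: 2C, 1H, 1O → 0 − 1 + 1 = 0
C4: 1C, 2H, 1N → 0 − 2 + 1 = -1
The highest value is 0.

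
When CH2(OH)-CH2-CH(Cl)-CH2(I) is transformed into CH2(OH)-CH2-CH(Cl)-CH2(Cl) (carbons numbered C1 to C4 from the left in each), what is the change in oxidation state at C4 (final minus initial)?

0

Before: C4 has 1 bond to C, 2 bonds to H, 1 bond to I → oxidation state -1.
After: C4 has 1 bond to C, 2 bonds to H, 1 bond to Cl → oxidation state -1.
Δ = -1 − (-1) = 0, so no net redox change at C4.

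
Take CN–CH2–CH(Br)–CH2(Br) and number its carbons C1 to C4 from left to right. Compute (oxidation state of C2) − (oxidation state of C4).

C2: 2C, 2H → 0 − 2 = -2
C4: 1C, 2H, 1Br → 0 − 2 + 1 = -1
Difference: -2 − (-1) = -1.

-1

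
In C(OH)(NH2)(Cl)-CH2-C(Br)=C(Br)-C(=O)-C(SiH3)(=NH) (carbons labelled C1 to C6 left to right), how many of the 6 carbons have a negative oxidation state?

1

Tallying each carbon's bonds:
C1: 1C, 1O, 1N, 1Cl → 0 + 1 + 1 + 1 = +3
C2: 2C, 2H → 0 − 2 = -2
C3: 3C, 1Br → 0 + 1 = +1
C4: 3C, 1Br → 0 + 1 = +1
C5: 2C, 2O → 0 + 2 = +2
C6: 1C, 2N, 1Si → 0 + 2 − 1 = +1
1 carbon (C2) meets the condition.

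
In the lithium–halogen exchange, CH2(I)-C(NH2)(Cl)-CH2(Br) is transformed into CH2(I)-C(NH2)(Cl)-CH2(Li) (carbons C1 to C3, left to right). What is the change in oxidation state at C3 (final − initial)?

-2

Before: C3 has 1 bond to C, 2 bonds to H, 1 bond to Br → oxidation state -1.
After: C3 has 1 bond to C, 2 bonds to H, 1 bond to Li → oxidation state -3.
Δ = -3 − (-1) = -2, so this is a reduction at C3.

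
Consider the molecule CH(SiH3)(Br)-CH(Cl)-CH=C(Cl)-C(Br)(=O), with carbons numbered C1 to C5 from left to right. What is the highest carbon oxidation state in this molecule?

+3

Tallying each carbon's bonds:
C1: 1C, 1H, 1Br, 1Si → 0 − 1 + 1 − 1 = -1
C2: 2C, 1H, 1Cl → 0 − 1 + 1 = 0
C3: 3C, 1H → 0 − 1 = -1
C4: 3C, 1Cl → 0 + 1 = +1
C5: 1C, 2O, 1Br → 0 + 2 + 1 = +3
The highest value is +3.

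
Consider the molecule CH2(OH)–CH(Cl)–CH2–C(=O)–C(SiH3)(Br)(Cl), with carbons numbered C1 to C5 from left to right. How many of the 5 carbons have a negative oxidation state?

2

Assign +1 per bond to O/N/halogen, −1 per bond to H or an electropositive element, and 0 per bond to carbon. Tallying each carbon:
C1: 1C, 2H, 1O → 0 − 2 + 1 = -1
C2: 2C, 1H, 1Cl → 0 − 1 + 1 = 0
C3: 2C, 2H → 0 − 2 = -2
C4: 2C, 2O → 0 + 2 = +2
C5: 1C, 1Cl, 1Br, 1Si → 0 + 1 + 1 − 1 = +1
2 carbons (C1, C3) meet the condition.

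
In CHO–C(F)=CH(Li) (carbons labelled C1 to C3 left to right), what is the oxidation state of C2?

+1

Each bond to a more electronegative atom (O, N, halogen) counts +1, each bond to a less electronegative atom (H, metal, B, Si) counts −1, and each C–C bond counts 0.
C2 has one bond to C (0), a double bond to C (2×0 = 0), one bond to F (+1).
Oxidation state = 0 + 0 + 1 = +1.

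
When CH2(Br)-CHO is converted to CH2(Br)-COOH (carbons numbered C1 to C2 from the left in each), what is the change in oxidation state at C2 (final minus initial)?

+2

Before: C2 has 1 bond to C, 1 bond to H, 2 bonds to O → oxidation state +1.
After: C2 has 1 bond to C, 3 bonds to O → oxidation state +3.
Δ = +3 − (+1) = +2, so this is an oxidation at C2.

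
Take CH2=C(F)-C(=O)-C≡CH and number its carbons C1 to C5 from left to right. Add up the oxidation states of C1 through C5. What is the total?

Tallying each carbon's bonds:
C1: 2C, 2H → 0 − 2 = -2
C2: 3C, 1F → 0 + 1 = +1
C3: 2C, 2O → 0 + 2 = +2
C4: 4C → 0 = 0
C5: 3C, 1H → 0 − 1 = -1
Sum = -2 + 1 + 2 + 0 − 1 = 0.

0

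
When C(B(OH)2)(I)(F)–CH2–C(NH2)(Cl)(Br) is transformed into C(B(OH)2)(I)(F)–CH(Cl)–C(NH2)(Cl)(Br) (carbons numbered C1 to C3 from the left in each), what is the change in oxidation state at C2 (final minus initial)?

Before: C2 has 2 bonds to C, 2 bonds to H → oxidation state -2.
After: C2 has 2 bonds to C, 1 bond to H, 1 bond to Cl → oxidation state 0.
Δ = 0 − (-2) = +2, so this is an oxidation at C2.

+2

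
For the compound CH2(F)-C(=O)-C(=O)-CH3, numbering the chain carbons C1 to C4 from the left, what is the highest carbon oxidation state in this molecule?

Tallying each carbon's bonds:
C1: 1C, 2H, 1F → 0 − 2 + 1 = -1
C2: 2C, 2O → 0 + 2 = +2
C3: 2C, 2O → 0 + 2 = +2
C4: 1C, 3H → 0 − 3 = -3
The highest value is +2.

+2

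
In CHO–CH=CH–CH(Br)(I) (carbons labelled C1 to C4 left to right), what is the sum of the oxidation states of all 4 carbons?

0

Bonds to more-electronegative neighbours contribute +1 each, bonds to H or metals contribute −1 each, and C–C bonds contribute 0. Tallying each carbon:
C1: 1C, 1H, 2O → 0 − 1 + 2 = +1
C2: 3C, 1H → 0 − 1 = -1
C3: 3C, 1H → 0 − 1 = -1
C4: 1C, 1H, 1Br, 1I → 0 − 1 + 1 + 1 = +1
Sum = +1 − 1 − 1 + 1 = 0.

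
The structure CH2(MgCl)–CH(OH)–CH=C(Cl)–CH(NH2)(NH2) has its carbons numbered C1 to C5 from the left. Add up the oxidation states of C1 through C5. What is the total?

-2

Each bond to a more electronegative atom (O, N, halogen) counts +1, each bond to a less electronegative atom (H, metal, B, Si) counts −1, and each C–C bond counts 0. Tallying each carbon:
C1: 1C, 2H, 1Mg → 0 − 2 − 1 = -3
C2: 2C, 1H, 1O → 0 − 1 + 1 = 0
C3: 3C, 1H → 0 − 1 = -1
C4: 3C, 1Cl → 0 + 1 = +1
C5: 1C, 1H, 2N → 0 − 1 + 2 = +1
Sum = -3 + 0 − 1 + 1 + 1 = -2.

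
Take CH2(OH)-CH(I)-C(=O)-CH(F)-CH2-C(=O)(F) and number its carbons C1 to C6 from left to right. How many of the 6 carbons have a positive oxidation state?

Tallying each carbon's bonds:
C1: 1C, 2H, 1O → 0 − 2 + 1 = -1
C2: 2C, 1H, 1I → 0 − 1 + 1 = 0
C3: 2C, 2O → 0 + 2 = +2
C4: 2C, 1H, 1F → 0 − 1 + 1 = 0
C5: 2C, 2H → 0 − 2 = -2
C6: 1C, 2O, 1F → 0 + 2 + 1 = +3
2 carbons (C3, C6) meet the condition.

2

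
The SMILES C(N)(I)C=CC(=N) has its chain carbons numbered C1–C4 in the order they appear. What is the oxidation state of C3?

Each bond to a more electronegative atom (O, N, halogen) counts +1, each bond to a less electronegative atom (H, metal, B, Si) counts −1, and each C–C bond counts 0.
C3 has a double bond to C (2×0 = 0), one bond to C (0), one bond to H (-1).
Oxidation state = 0 + 0 − 1 = -1.

-1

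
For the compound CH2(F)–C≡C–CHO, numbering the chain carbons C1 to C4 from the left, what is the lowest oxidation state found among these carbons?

Tallying each carbon's bonds:
C1: 1C, 2H, 1F → 0 − 2 + 1 = -1
C2: 4C → 0 = 0
C3: 4C → 0 = 0
C4: 1C, 1H, 2O → 0 − 1 + 2 = +1
The lowest value is -1.

-1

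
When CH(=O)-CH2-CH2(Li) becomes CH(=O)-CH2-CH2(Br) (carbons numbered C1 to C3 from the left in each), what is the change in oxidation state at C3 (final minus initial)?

+2

Before: C3 has 1 bond to C, 2 bonds to H, 1 bond to Li → oxidation state -3.
After: C3 has 1 bond to C, 2 bonds to H, 1 bond to Br → oxidation state -1.
Δ = -1 − (-3) = +2, so this is an oxidation at C3.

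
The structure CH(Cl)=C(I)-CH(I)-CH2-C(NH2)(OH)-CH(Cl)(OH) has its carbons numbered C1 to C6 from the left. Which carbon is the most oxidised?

C5

Each bond to a more electronegative atom (O, N, halogen) counts +1, each bond to a less electronegative atom (H, metal, B, Si) counts −1, and each C–C bond counts 0. Tallying each carbon:
C1: 2C, 1H, 1Cl → 0 − 1 + 1 = 0
C2: 3C, 1I → 0 + 1 = +1
C3: 2C, 1H, 1I → 0 − 1 + 1 = 0
C4: 2C, 2H → 0 − 2 = -2
C5: 2C, 1O, 1N → 0 + 1 + 1 = +2
C6: 1C, 1H, 1O, 1Cl → 0 − 1 + 1 + 1 = +1
The most oxidised carbon is C5 at +2.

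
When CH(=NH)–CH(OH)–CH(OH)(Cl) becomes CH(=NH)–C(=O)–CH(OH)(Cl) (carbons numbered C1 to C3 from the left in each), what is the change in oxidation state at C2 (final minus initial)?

Before: C2 has 2 bonds to C, 1 bond to H, 1 bond to O → oxidation state 0.
After: C2 has 2 bonds to C, 2 bonds to O → oxidation state +2.
Δ = +2 − (0) = +2, so this is an oxidation at C2.

+2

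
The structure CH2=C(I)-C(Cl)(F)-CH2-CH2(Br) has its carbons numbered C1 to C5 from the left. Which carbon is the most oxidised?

C3

Assign +1 per bond to O/N/halogen, −1 per bond to H or an electropositive element, and 0 per bond to carbon. Tallying each carbon:
C1: 2C, 2H → 0 − 2 = -2
C2: 3C, 1I → 0 + 1 = +1
C3: 2C, 1F, 1Cl → 0 + 1 + 1 = +2
C4: 2C, 2H → 0 − 2 = -2
C5: 1C, 2H, 1Br → 0 − 2 + 1 = -1
The most oxidised carbon is C3 at +2.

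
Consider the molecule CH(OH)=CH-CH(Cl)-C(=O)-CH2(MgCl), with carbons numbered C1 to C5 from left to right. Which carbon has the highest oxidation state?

Tallying each carbon's bonds:
C1: 2C, 1H, 1O → 0 − 1 + 1 = 0
C2: 3C, 1H → 0 − 1 = -1
C3: 2C, 1H, 1Cl → 0 − 1 + 1 = 0
C4: 2C, 2O → 0 + 2 = +2
C5: 1C, 2H, 1Mg → 0 − 2 − 1 = -3
The most oxidised carbon is C4 at +2.

C4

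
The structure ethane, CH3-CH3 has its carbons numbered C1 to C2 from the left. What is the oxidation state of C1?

C1 has one bond to H (-1), one bond to H (-1), one bond to H (-1), one bond to C (0).
Oxidation state = -1 − 1 − 1 + 0 = -3.

-3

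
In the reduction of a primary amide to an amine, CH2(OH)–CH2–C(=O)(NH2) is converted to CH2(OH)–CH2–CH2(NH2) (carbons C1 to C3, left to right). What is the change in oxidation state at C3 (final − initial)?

Before: C3 has 1 bond to C, 2 bonds to O, 1 bond to N → oxidation state +3.
After: C3 has 1 bond to C, 2 bonds to H, 1 bond to N → oxidation state -1.
Δ = -1 − (+3) = -4, so this is a reduction at C3.

-4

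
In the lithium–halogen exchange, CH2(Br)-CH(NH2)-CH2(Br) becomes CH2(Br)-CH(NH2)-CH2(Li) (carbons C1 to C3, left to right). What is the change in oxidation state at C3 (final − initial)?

Before: C3 has 1 bond to C, 2 bonds to H, 1 bond to Br → oxidation state -1.
After: C3 has 1 bond to C, 2 bonds to H, 1 bond to Li → oxidation state -3.
Δ = -3 − (-1) = -2, so this is a reduction at C3.

-2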